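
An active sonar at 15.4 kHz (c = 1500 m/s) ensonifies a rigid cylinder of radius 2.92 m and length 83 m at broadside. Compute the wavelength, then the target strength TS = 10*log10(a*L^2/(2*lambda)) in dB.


Step 1: lambda = c/f = 1500/15400 = 0.0974 m
Step 2: TS = 10*log10(a*L^2/(2*lambda)) = 10*log10(2.92*83^2/(2*0.0974)) = 50.14

50.14 dB


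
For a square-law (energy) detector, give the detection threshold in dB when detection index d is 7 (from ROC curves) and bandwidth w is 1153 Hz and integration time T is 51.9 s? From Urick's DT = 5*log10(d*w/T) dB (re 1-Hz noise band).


10.96 dB


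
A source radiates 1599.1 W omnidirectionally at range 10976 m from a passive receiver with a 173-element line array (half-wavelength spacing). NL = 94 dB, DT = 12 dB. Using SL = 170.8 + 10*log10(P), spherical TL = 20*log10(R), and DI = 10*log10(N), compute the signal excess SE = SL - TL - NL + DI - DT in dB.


Step 1: SL = 170.8 + 10*log10(1599.1) = 202.84 dB
Step 2: TL = 20*log10(10976) = 80.81 dB
Step 3: DI = 10*log10(173) = 22.38 dB
Step 4: SE = SL - TL - NL + DI - DT = 202.84 - 80.81 - 94 + 22.38 - 12 = 38.41

38.41 dB


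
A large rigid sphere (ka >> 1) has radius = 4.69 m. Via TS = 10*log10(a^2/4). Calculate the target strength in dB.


TS = 10*log10(4.69^2 / 4) = 10*log10(5.499025) = 7.4

7.4 dB


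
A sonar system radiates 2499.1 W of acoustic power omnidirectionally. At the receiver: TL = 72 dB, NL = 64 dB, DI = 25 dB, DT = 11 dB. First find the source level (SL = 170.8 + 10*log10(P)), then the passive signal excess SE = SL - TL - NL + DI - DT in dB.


Step 1: SL = 170.8 + 10*log10(2499.1) = 204.78 dB
Step 2: SE = SL - TL - NL + DI - DT = 204.78 - 72 - 64 + 25 - 11 = 82.78

82.78 dB


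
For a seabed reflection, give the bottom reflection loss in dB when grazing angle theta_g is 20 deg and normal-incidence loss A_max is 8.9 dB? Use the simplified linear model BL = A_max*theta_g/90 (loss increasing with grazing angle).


BL = A_max * theta_g / 90 = 8.9 * 20 / 90 = 1.98

1.98 dB


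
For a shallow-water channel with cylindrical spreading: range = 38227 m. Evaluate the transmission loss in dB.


TL = 10*log10(38227) = 45.82

45.82 dB


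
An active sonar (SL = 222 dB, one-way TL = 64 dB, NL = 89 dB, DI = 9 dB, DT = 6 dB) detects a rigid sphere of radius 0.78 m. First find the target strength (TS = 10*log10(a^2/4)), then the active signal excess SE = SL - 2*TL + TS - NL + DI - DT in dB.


Step 1: TS = 10*log10(0.78^2/4) = -8.18 dB
Step 2: SE = SL - 2*TL + TS - NL + DI - DT = 222 - 2*64 + (-8.18) - 89 + 9 - 6 = -0.18

-0.18 dB


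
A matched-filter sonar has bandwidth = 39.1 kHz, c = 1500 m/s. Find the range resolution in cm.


dR = c/(2*BW) = 1500 / (2 * 39.1e3) = 0.0192 m = 1.92 cm

1.92 cm


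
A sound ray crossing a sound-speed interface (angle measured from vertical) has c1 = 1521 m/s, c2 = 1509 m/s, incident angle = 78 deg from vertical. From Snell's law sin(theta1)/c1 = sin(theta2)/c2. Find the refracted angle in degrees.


sin(theta2) = (c2/c1)*sin(theta1) = (1509/1521)*sin(78 deg) = 0.97043
theta2 = arcsin(0.97043) = 76.03

76.03 deg


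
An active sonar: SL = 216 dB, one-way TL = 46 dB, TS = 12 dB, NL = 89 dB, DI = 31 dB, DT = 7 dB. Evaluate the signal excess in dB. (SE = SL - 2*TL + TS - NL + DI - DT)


SE = SL - 2*TL + TS - NL + DI - DT = 216 - 2*46 + (12) - 89 + 31 - 7 = 71

71 dB


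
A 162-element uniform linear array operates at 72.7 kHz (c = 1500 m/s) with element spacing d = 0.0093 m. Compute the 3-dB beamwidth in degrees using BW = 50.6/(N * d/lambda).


0.69 deg


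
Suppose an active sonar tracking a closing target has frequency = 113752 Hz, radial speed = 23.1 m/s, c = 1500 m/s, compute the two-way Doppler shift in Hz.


3503.56 Hz


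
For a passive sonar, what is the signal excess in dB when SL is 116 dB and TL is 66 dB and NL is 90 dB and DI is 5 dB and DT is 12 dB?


-47 dB


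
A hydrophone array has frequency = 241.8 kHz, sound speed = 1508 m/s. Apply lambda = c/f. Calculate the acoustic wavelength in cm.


lambda = c/f = 1508 / 241800 = 0.0062 m = 0.62 cm

0.62 cm


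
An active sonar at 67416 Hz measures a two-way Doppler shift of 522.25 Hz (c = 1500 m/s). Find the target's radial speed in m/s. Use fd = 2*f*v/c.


From fd = 2*f*v/c, v = c*fd/(2*f) = 1500 * 522.25 / (2*67416) = 5.81

5.81 m/s


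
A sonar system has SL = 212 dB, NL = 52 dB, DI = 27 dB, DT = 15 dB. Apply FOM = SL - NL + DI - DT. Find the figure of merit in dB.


172 dB


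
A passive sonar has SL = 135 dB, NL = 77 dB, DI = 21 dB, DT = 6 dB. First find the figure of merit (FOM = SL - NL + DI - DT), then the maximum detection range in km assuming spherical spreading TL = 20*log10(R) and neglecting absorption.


Step 1: FOM = SL - NL + DI - DT = 135 - 77 + 21 - 6 = 73 dB
Step 2: at max range FOM = TL = 20*log10(R), so R = 10^(73/20) = 4466.84 m = 4.47 km

4.47 km


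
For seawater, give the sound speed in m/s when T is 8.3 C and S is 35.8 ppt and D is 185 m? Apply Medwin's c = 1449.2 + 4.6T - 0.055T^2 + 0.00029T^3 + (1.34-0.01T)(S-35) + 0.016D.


1487.72 m/s


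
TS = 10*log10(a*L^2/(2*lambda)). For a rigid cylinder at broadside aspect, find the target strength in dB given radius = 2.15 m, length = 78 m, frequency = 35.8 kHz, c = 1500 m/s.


lambda = 1500/35800 = 0.0419 m
TS = 10*log10(2.15*78^2/(2*0.0419)) = 51.93

51.93 dB


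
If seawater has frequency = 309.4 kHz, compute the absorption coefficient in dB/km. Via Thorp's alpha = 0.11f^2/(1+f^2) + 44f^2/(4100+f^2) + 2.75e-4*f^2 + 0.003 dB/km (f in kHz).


f^2 = 95728.36
alpha = 0.11*95728.36/(1+95728.36) + 44*95728.36/(4100+95728.36) + 2.75e-4*95728.36 + 0.003 = 68.631

68.631 dB/km


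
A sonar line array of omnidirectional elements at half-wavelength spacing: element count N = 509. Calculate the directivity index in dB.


DI = 10*log10(509) = 27.07

27.07 dB


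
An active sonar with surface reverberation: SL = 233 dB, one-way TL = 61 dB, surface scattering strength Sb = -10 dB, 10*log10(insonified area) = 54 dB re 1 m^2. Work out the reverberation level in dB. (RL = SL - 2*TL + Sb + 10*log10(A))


RL = SL - 2*TL + Sb + 10*log10(A) = 233 - 2*61 + (-10) + 54 = 155

155 dB


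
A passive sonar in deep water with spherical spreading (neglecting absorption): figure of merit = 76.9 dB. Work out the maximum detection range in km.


At max range FOM = TL, so 20*log10(R) = 76.9
R = 10^(76.9/20) = 6998.42 m = 7.0 km

7.0 km


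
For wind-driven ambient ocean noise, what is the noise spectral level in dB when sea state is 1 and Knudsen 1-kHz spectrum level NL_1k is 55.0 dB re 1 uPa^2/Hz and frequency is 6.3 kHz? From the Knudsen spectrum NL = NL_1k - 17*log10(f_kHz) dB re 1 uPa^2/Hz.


NL = NL_1k - 17*log10(f_kHz) = 55.0 - 17*log10(6.3) = 55.0 - (13.59) = 41.41

41.41 dB


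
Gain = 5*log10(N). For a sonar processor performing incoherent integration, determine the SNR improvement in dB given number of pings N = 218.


Gain = 5*log10(218) = 11.69

11.69 dB


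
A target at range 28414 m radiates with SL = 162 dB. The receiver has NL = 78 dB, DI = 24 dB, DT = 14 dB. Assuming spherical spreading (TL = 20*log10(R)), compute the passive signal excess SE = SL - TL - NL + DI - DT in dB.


4.93 dB


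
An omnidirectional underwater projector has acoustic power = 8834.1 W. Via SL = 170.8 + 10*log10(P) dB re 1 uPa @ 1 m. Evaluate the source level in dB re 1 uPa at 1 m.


SL = 170.8 + 10*log10(8834.1) = 170.8 + 39.46 = 210.26

210.26 dB


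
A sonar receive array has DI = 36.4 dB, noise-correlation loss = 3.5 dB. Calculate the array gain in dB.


AG = DI - L_corr = 36.4 - 3.5 = 32.9

32.9 dB


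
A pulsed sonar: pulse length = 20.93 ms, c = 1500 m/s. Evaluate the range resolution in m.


15.6975 m


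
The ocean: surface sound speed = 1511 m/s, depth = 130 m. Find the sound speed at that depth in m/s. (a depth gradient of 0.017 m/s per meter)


c = 1511 + 0.017 * 130 = 1513.21

1513.21 m/s


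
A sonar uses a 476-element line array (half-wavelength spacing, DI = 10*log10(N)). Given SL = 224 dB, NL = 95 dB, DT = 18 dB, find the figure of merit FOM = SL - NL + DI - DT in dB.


137.78 dB


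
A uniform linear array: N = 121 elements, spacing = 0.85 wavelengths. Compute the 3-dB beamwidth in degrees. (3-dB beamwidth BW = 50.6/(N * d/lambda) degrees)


BW = 50.6 / (121 * 0.85) = 50.6 / 102.85 = 0.49

0.49 deg


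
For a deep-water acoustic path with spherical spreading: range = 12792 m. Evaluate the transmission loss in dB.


TL = 20*log10(12792) = 82.14

82.14 dB


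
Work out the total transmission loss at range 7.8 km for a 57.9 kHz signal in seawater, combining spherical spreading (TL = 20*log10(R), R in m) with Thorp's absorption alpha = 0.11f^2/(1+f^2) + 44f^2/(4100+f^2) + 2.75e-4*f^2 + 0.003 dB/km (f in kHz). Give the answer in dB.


Step 1 (Thorp): alpha = 0.11*3352.41/(1+3352.41) + 44*3352.41/(4100+3352.41) + 2.75e-4*3352.41 + 0.003 = 20.8279 dB/km
Step 2: TL_spread = 20*log10(7800) = 77.84 dB
Step 3: TL_abs = alpha*R = 20.8279 * 7.8 = 162.46 dB
Step 4: TL_total = 77.84 + 162.46 = 240.3

240.3 dB


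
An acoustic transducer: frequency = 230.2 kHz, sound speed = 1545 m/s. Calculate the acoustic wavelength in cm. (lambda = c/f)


lambda = c/f = 1545 / 230200 = 0.0067 m = 0.67 cm

0.67 cm


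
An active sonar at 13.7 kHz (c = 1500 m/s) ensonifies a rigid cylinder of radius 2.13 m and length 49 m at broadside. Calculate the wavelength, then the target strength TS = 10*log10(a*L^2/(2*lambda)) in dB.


Step 1: lambda = c/f = 1500/13700 = 0.10949 m
Step 2: TS = 10*log10(a*L^2/(2*lambda)) = 10*log10(2.13*49^2/(2*0.10949)) = 43.68

43.68 dB


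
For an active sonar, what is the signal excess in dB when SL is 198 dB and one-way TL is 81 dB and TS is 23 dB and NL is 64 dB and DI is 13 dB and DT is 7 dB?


SE = SL - 2*TL + TS - NL + DI - DT = 198 - 2*81 + (23) - 64 + 13 - 7 = 1

1 dB


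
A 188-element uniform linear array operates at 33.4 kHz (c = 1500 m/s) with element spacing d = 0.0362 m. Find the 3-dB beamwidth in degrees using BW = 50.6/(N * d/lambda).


0.33 deg


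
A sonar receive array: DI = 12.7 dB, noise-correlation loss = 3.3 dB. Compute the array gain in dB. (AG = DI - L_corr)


AG = DI - L_corr = 12.7 - 3.3 = 9.4

9.4 dB


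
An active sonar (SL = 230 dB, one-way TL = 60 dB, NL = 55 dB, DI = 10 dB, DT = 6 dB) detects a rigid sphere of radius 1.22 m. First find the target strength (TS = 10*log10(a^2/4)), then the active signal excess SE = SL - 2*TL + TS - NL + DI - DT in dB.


Step 1: TS = 10*log10(1.22^2/4) = -4.29 dB
Step 2: SE = SL - 2*TL + TS - NL + DI - DT = 230 - 2*60 + (-4.29) - 55 + 10 - 6 = 54.71

54.71 dB


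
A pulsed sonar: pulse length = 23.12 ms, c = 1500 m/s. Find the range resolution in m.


dR = c*tau/2 = 1500 * 23.12e-3 / 2 = 17.34

17.34 m


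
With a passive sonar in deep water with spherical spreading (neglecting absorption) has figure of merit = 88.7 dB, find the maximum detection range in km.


27.23 km


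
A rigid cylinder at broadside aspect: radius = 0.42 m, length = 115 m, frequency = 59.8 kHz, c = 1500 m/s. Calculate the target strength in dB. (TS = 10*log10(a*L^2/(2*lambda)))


lambda = 1500/59800 = 0.02508 m
TS = 10*log10(0.42*115^2/(2*0.02508)) = 50.44

50.44 dB


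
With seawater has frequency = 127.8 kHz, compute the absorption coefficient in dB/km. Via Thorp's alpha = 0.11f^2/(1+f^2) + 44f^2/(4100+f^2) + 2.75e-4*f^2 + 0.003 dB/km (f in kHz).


f^2 = 16332.84
alpha = 0.11*16332.84/(1+16332.84) + 44*16332.84/(4100+16332.84) + 2.75e-4*16332.84 + 0.003 = 39.776

39.776 dB/km


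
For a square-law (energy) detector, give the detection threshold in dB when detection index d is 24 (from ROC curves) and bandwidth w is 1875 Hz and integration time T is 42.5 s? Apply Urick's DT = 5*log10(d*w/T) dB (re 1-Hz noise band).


DT = 5*log10(d*w/T) = 5*log10(24 * 1875 / 42.5) = 5*log10(1058.82) = 15.12

15.12 dB


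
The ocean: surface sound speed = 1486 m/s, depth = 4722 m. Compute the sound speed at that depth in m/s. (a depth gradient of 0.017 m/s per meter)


c = 1486 + 0.017 * 4722 = 1566.274

1566.274 m/s


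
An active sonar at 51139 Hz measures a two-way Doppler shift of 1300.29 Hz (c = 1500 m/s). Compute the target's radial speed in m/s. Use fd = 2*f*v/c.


From fd = 2*f*v/c, v = c*fd/(2*f) = 1500 * 1300.29 / (2*51139) = 19.07

19.07 m/s


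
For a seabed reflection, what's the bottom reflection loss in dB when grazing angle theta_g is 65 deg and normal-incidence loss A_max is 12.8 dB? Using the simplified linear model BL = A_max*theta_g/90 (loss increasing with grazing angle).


9.24 dB


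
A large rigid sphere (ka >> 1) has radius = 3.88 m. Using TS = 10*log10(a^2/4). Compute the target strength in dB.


TS = 10*log10(3.88^2 / 4) = 10*log10(3.7636) = 5.76

5.76 dB


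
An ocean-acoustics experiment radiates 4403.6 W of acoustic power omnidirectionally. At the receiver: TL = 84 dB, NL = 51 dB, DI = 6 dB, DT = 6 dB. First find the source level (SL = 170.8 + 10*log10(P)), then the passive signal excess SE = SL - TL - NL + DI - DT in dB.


Step 1: SL = 170.8 + 10*log10(4403.6) = 207.24 dB
Step 2: SE = SL - TL - NL + DI - DT = 207.24 - 84 - 51 + 6 - 6 = 72.24

72.24 dB


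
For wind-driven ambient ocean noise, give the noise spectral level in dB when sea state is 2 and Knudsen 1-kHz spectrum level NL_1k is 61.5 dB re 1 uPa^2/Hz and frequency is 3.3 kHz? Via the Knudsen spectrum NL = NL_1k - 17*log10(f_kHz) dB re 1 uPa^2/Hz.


52.69 dB


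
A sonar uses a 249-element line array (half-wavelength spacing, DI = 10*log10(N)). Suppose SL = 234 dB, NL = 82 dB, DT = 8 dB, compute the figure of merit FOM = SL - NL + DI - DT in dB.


Step 1: DI = 10*log10(249) = 23.96 dB
Step 2: FOM = SL - NL + DI - DT = 234 - 82 + 23.96 - 8 = 167.96

167.96 dB


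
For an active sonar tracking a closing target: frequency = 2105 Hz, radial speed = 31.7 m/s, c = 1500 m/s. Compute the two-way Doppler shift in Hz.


fd = 2*f*v/c = 2 * 2105 * 31.7 / 1500 = 88.97

88.97 Hz


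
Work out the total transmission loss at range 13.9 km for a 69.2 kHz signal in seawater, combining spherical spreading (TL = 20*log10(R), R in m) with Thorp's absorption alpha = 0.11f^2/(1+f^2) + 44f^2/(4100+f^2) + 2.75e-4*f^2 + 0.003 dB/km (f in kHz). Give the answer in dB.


Step 1 (Thorp): alpha = 0.11*4788.64/(1+4788.64) + 44*4788.64/(4100+4788.64) + 2.75e-4*4788.64 + 0.003 = 25.1343 dB/km
Step 2: TL_spread = 20*log10(13900) = 82.86 dB
Step 3: TL_abs = alpha*R = 25.1343 * 13.9 = 349.37 dB
Step 4: TL_total = 82.86 + 349.37 = 432.23

432.23 dB


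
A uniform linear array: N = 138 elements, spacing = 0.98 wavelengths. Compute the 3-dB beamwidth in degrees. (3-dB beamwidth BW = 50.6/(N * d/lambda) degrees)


BW = 50.6 / (138 * 0.98) = 50.6 / 135.24 = 0.37

0.37 deg


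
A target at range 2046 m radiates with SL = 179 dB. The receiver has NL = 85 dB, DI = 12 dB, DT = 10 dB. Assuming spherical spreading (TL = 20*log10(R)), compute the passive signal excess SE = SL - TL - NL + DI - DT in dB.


Step 1: TL = 20*log10(2046) = 66.22 dB
Step 2: SE = 179 - 66.22 - 85 + 12 - 10 = 29.78

29.78 dB


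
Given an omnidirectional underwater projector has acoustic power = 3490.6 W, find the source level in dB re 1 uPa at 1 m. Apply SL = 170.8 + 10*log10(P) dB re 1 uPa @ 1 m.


SL = 170.8 + 10*log10(3490.6) = 170.8 + 35.43 = 206.23

206.23 dB


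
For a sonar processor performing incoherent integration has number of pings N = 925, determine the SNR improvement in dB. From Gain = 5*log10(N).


Gain = 5*log10(925) = 14.83

14.83 dB


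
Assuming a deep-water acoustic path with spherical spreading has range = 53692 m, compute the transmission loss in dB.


TL = 20*log10(53692) = 94.6

94.6 dB


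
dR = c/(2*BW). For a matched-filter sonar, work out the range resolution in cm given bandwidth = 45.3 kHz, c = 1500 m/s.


dR = c/(2*BW) = 1500 / (2 * 45.3e3) = 0.0166 m = 1.66 cm

1.66 cm


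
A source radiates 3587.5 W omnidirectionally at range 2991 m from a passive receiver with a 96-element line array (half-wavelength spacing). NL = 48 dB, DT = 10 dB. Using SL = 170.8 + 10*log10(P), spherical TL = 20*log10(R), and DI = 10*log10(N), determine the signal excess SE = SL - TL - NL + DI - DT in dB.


98.65 dB


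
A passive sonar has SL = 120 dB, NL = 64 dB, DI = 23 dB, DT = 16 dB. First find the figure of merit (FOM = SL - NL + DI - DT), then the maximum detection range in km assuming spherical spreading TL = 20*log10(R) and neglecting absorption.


Step 1: FOM = SL - NL + DI - DT = 120 - 64 + 23 - 16 = 63 dB
Step 2: at max range FOM = TL = 20*log10(R), so R = 10^(63/20) = 1412.54 m = 1.41 km

1.41 km


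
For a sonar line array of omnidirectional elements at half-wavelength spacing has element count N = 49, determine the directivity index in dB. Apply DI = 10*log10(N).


DI = 10*log10(49) = 16.9

16.9 dB


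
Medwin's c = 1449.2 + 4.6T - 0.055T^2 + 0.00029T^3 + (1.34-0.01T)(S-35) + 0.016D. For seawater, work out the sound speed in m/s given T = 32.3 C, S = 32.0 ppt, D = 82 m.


c = 1449.2 + 4.6*32.3 - 0.055*32.3^2 + 0.00029*32.3^3 + (1.34 - 0.01*32.3)*(32.0 - 35) + 0.016*82 = 1548.43

1548.43 m/s


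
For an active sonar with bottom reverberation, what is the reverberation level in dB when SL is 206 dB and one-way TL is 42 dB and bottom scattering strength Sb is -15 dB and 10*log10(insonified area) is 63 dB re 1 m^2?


RL = SL - 2*TL + Sb + 10*log10(A) = 206 - 2*42 + (-15) + 63 = 170

170 dB


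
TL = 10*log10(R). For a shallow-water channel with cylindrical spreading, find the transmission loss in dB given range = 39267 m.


TL = 10*log10(39267) = 45.94

45.94 dB


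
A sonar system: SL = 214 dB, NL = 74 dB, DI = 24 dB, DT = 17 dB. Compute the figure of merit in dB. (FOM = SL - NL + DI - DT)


147 dB


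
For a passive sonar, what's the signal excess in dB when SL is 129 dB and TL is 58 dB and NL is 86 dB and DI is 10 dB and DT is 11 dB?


SE = SL - TL - NL + DI - DT = 129 - 58 - 86 + 10 - 11 = -16

-16 dB


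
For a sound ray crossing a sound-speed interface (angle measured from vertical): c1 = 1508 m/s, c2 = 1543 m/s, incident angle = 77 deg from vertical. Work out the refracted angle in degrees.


sin(theta2) = (c2/c1)*sin(theta1) = (1543/1508)*sin(77 deg) = 0.99698
theta2 = arcsin(0.99698) = 85.55

85.55 deg


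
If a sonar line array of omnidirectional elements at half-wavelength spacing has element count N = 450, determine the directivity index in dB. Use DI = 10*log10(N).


DI = 10*log10(450) = 26.53

26.53 dB


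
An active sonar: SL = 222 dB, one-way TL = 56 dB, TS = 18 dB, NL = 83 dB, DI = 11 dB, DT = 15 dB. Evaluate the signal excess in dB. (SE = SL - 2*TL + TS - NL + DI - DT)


41 dB


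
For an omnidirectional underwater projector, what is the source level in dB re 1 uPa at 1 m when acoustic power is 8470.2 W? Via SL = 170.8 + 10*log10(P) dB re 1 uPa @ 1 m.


210.08 dB


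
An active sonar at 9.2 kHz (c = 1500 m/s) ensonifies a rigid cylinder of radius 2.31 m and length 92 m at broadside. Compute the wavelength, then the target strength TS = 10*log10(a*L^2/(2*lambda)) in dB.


Step 1: lambda = c/f = 1500/9200 = 0.16304 m
Step 2: TS = 10*log10(a*L^2/(2*lambda)) = 10*log10(2.31*92^2/(2*0.16304)) = 47.78

47.78 dB


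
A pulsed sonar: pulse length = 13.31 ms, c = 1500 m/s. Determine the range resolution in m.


dR = c*tau/2 = 1500 * 13.31e-3 / 2 = 9.9825

9.9825 m


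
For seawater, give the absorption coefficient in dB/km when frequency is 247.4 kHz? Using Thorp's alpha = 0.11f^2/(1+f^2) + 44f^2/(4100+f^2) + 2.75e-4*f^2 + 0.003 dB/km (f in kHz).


58.183 dB/km


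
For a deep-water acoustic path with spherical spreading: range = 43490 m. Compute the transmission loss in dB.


TL = 20*log10(43490) = 92.77

92.77 dB


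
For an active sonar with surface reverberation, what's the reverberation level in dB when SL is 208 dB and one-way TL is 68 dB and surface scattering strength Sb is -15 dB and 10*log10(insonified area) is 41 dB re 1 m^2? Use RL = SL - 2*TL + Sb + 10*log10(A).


RL = SL - 2*TL + Sb + 10*log10(A) = 208 - 2*68 + (-15) + 41 = 98

98 dB


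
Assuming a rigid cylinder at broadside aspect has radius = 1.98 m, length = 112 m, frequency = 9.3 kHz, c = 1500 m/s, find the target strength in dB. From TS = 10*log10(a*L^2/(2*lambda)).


48.86 dB


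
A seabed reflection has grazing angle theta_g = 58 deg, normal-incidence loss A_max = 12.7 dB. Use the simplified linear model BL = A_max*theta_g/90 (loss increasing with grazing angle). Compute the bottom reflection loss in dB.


BL = A_max * theta_g / 90 = 12.7 * 58 / 90 = 8.18

8.18 dB


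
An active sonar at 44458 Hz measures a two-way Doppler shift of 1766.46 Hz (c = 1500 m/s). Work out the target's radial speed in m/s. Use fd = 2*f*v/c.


From fd = 2*f*v/c, v = c*fd/(2*f) = 1500 * 1766.46 / (2*44458) = 29.8

29.8 m/s


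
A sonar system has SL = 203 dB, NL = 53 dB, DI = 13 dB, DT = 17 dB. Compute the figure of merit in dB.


FOM = SL - NL + DI - DT = 203 - 53 + 13 - 17 = 146

146 dB


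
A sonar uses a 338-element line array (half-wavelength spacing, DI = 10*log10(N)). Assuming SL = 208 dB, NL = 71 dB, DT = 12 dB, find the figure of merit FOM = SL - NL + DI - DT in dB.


150.29 dB


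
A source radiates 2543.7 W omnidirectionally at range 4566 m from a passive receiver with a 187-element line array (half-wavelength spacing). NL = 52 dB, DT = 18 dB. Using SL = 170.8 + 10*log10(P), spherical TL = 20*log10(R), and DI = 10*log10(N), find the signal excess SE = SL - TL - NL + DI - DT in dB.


Step 1: SL = 170.8 + 10*log10(2543.7) = 204.85 dB
Step 2: TL = 20*log10(4566) = 73.19 dB
Step 3: DI = 10*log10(187) = 22.72 dB
Step 4: SE = SL - TL - NL + DI - DT = 204.85 - 73.19 - 52 + 22.72 - 18 = 84.38

84.38 dB


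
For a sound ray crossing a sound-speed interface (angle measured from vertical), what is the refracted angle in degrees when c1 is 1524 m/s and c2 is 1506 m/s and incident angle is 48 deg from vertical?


sin(theta2) = (c2/c1)*sin(theta1) = (1506/1524)*sin(48 deg) = 0.73437
theta2 = arcsin(0.73437) = 47.25

47.25 deg


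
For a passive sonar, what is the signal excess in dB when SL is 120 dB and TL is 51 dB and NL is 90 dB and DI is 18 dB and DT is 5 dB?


SE = SL - TL - NL + DI - DT = 120 - 51 - 90 + 18 - 5 = -8

-8 dB


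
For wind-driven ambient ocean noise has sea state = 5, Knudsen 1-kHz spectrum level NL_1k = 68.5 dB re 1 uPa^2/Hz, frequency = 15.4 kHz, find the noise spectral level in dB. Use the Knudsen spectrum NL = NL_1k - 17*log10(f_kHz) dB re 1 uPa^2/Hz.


NL = NL_1k - 17*log10(f_kHz) = 68.5 - 17*log10(15.4) = 68.5 - (20.19) = 48.31

48.31 dB


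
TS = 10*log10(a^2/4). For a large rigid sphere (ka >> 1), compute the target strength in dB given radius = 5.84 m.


TS = 10*log10(5.84^2 / 4) = 10*log10(8.5264) = 9.31

9.31 dB


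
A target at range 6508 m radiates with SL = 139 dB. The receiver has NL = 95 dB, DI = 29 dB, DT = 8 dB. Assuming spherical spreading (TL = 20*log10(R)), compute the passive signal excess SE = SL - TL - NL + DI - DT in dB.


Step 1: TL = 20*log10(6508) = 76.27 dB
Step 2: SE = 139 - 76.27 - 95 + 29 - 8 = -11.27

-11.27 dB


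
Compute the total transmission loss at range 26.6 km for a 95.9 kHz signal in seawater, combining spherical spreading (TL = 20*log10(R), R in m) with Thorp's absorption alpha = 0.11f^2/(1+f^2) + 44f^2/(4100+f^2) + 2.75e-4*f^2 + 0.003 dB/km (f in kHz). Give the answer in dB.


Step 1 (Thorp): alpha = 0.11*9196.81/(1+9196.81) + 44*9196.81/(4100+9196.81) + 2.75e-4*9196.81 + 0.003 = 33.0749 dB/km
Step 2: TL_spread = 20*log10(26600) = 88.5 dB
Step 3: TL_abs = alpha*R = 33.0749 * 26.6 = 879.79 dB
Step 4: TL_total = 88.5 + 879.79 = 968.29

968.29 dB


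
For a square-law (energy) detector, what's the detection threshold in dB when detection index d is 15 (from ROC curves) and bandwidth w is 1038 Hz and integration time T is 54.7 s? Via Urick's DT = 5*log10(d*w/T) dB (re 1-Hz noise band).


DT = 5*log10(d*w/T) = 5*log10(15 * 1038 / 54.7) = 5*log10(284.64) = 12.27

12.27 dB


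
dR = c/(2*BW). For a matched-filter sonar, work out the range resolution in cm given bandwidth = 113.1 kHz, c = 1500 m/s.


0.66 cm


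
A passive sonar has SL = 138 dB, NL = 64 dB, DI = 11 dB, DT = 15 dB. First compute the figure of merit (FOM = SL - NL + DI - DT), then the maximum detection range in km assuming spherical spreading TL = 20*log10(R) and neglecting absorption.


Step 1: FOM = SL - NL + DI - DT = 138 - 64 + 11 - 15 = 70 dB
Step 2: at max range FOM = TL = 20*log10(R), so R = 10^(70/20) = 3162.28 m = 3.16 km

3.16 km


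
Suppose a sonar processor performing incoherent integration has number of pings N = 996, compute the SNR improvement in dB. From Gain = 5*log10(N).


Gain = 5*log10(996) = 14.99

14.99 dB


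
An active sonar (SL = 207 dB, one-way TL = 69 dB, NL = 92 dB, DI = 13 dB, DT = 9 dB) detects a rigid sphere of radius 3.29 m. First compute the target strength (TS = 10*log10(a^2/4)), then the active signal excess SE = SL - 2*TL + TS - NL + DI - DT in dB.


Step 1: TS = 10*log10(3.29^2/4) = 4.32 dB
Step 2: SE = SL - 2*TL + TS - NL + DI - DT = 207 - 2*69 + (4.32) - 92 + 13 - 9 = -14.68

-14.68 dB


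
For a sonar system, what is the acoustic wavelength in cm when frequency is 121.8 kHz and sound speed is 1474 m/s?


lambda = c/f = 1474 / 121800 = 0.0121 m = 1.21 cm

1.21 cm


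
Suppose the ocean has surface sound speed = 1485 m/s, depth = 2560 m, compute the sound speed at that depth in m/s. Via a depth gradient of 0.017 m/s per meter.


c = 1485 + 0.017 * 2560 = 1528.52

1528.52 m/s


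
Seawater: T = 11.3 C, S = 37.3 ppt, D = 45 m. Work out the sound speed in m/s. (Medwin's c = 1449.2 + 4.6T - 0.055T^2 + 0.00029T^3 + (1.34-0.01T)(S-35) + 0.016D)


c = 1449.2 + 4.6*11.3 - 0.055*11.3^2 + 0.00029*11.3^3 + (1.34 - 0.01*11.3)*(37.3 - 35) + 0.016*45 = 1498.12

1498.12 m/s


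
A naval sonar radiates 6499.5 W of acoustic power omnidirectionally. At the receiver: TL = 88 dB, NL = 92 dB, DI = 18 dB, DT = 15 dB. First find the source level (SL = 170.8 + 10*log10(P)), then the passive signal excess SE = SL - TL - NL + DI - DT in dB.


Step 1: SL = 170.8 + 10*log10(6499.5) = 208.93 dB
Step 2: SE = SL - TL - NL + DI - DT = 208.93 - 88 - 92 + 18 - 15 = 31.93

31.93 dB


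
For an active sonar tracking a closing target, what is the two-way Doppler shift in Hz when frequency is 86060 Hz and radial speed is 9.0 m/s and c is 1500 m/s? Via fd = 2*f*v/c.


fd = 2*f*v/c = 2 * 86060 * 9.0 / 1500 = 1032.72

1032.72 Hz


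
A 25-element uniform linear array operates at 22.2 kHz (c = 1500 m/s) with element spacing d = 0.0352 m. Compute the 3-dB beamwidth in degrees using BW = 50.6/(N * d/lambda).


3.89 deg


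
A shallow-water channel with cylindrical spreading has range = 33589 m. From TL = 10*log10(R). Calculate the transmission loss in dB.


TL = 10*log10(33589) = 45.26

45.26 dB


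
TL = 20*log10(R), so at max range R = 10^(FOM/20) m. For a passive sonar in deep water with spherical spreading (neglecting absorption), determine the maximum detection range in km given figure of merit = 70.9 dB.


At max range FOM = TL, so 20*log10(R) = 70.9
R = 10^(70.9/20) = 3507.52 m = 3.51 km

3.51 km


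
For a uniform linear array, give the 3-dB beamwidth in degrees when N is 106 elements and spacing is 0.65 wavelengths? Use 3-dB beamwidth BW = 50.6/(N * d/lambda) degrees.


BW = 50.6 / (106 * 0.65) = 50.6 / 68.9 = 0.73

0.73 deg


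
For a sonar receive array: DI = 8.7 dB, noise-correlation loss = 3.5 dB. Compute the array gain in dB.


AG = DI - L_corr = 8.7 - 3.5 = 5.2

5.2 dB


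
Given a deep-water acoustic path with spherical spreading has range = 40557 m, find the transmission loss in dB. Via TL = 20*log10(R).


92.16 dB


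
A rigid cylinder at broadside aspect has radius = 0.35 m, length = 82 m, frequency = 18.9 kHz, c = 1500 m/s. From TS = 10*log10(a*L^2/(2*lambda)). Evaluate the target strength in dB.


41.71 dB


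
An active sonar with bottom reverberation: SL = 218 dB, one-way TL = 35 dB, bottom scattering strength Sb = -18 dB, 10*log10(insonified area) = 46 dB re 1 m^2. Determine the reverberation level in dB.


176 dB


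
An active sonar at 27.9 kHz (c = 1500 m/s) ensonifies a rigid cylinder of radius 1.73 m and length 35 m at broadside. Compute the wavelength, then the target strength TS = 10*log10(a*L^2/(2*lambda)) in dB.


Step 1: lambda = c/f = 1500/27900 = 0.05376 m
Step 2: TS = 10*log10(a*L^2/(2*lambda)) = 10*log10(1.73*35^2/(2*0.05376)) = 42.95

42.95 dB


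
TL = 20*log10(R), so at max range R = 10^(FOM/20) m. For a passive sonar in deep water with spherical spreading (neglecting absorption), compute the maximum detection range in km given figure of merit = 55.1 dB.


At max range FOM = TL, so 20*log10(R) = 55.1
R = 10^(55.1/20) = 568.85 m = 0.57 km

0.57 km


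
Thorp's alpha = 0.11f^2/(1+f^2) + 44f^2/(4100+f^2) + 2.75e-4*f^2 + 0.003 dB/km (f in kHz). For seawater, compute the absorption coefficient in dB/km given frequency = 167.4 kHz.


f^2 = 28022.76
alpha = 0.11*28022.76/(1+28022.76) + 44*28022.76/(4100+28022.76) + 2.75e-4*28022.76 + 0.003 = 46.203

46.203 dB/km


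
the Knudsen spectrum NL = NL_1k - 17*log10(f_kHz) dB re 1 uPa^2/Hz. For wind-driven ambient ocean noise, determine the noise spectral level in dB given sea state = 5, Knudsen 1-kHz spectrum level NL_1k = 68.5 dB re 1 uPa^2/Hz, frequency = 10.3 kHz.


51.28 dB


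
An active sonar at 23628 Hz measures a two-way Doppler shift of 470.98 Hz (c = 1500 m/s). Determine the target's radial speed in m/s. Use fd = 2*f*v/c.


From fd = 2*f*v/c, v = c*fd/(2*f) = 1500 * 470.98 / (2*23628) = 14.95

14.95 m/s


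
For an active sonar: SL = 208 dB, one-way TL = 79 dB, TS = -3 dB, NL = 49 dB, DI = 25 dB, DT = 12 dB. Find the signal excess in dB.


SE = SL - 2*TL + TS - NL + DI - DT = 208 - 2*79 + (-3) - 49 + 25 - 12 = 11

11 dB


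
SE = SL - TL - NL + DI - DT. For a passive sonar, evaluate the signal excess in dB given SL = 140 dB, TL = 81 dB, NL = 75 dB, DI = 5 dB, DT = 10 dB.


-21 dB


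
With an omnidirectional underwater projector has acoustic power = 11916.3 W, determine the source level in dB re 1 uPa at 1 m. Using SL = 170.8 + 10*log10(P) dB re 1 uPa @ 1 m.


SL = 170.8 + 10*log10(11916.3) = 170.8 + 40.76 = 211.56

211.56 dB


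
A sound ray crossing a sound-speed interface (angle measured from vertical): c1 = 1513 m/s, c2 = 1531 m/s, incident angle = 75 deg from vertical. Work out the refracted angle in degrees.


sin(theta2) = (c2/c1)*sin(theta1) = (1531/1513)*sin(75 deg) = 0.97742
theta2 = arcsin(0.97742) = 77.8

77.8 deg


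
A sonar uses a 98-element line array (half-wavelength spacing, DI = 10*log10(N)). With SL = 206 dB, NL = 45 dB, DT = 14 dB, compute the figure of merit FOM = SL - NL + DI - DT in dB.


Step 1: DI = 10*log10(98) = 19.91 dB
Step 2: FOM = SL - NL + DI - DT = 206 - 45 + 19.91 - 14 = 166.91

166.91 dB


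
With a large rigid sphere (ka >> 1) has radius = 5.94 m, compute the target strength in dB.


TS = 10*log10(5.94^2 / 4) = 10*log10(8.8209) = 9.46

9.46 dB


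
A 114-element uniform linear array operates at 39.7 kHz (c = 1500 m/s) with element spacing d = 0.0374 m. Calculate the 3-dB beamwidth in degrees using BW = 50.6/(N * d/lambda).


Step 1: lambda = 1500/39700 = 0.03778 m
Step 2: d/lambda = 0.0374/0.03778 = 0.9899
Step 3: BW = 50.6/(N * d/lambda) = 50.6/(114 * 0.9899) = 0.45

0.45 deg


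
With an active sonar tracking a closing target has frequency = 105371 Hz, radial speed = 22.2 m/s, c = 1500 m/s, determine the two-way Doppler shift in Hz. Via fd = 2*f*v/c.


3118.98 Hz


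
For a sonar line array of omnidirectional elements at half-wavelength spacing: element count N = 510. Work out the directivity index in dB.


27.08 dB


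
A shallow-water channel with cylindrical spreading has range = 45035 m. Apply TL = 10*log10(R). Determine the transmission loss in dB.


TL = 10*log10(45035) = 46.54

46.54 dB


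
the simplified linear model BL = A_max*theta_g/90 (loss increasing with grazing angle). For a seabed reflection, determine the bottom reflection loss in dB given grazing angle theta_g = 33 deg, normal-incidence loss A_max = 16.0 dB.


5.87 dB


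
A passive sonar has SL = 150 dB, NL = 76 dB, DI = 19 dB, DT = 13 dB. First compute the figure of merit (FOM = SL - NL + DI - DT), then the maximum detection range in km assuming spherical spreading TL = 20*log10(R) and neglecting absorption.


Step 1: FOM = SL - NL + DI - DT = 150 - 76 + 19 - 13 = 80 dB
Step 2: at max range FOM = TL = 20*log10(R), so R = 10^(80/20) = 10000.0 m = 10.0 km

10.0 km


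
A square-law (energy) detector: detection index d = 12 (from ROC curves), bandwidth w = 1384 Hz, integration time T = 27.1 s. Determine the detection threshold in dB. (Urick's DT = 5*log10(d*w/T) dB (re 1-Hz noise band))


DT = 5*log10(d*w/T) = 5*log10(12 * 1384 / 27.1) = 5*log10(612.84) = 13.94

13.94 dB


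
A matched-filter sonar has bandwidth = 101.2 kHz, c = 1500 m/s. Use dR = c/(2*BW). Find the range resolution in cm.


0.74 cm


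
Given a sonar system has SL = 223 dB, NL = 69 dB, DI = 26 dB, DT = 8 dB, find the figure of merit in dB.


FOM = SL - NL + DI - DT = 223 - 69 + 26 - 8 = 172

172 dB


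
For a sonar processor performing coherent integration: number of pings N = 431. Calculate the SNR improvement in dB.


Gain = 10*log10(431) = 26.34

26.34 dB


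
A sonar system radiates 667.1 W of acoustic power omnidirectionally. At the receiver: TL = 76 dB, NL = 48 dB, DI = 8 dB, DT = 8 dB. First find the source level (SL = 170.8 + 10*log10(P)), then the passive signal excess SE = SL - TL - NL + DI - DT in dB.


Step 1: SL = 170.8 + 10*log10(667.1) = 199.04 dB
Step 2: SE = SL - TL - NL + DI - DT = 199.04 - 76 - 48 + 8 - 8 = 75.04

75.04 dB


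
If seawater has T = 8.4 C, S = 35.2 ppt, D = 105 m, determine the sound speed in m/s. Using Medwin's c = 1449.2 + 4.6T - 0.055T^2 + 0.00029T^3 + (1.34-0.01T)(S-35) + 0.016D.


1486.06 m/s


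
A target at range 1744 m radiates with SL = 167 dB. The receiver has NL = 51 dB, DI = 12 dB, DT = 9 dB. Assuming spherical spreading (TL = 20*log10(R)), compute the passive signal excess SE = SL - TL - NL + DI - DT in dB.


54.17 dB


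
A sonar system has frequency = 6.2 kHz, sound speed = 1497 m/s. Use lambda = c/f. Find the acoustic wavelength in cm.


lambda = c/f = 1497 / 6200 = 0.2415 m = 24.15 cm

24.15 cm


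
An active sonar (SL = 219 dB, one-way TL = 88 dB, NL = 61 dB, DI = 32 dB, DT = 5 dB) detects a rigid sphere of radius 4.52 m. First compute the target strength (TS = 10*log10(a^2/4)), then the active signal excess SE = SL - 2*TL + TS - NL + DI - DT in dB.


Step 1: TS = 10*log10(4.52^2/4) = 7.08 dB
Step 2: SE = SL - 2*TL + TS - NL + DI - DT = 219 - 2*88 + (7.08) - 61 + 32 - 5 = 16.08

16.08 dB


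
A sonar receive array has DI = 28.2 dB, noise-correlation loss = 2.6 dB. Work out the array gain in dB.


AG = DI - L_corr = 28.2 - 2.6 = 25.6

25.6 dB


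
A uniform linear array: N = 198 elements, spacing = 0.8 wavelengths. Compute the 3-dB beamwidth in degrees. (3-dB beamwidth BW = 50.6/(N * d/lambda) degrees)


0.32 deg


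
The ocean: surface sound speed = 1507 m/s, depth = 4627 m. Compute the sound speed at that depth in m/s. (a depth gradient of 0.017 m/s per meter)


1585.659 m/s


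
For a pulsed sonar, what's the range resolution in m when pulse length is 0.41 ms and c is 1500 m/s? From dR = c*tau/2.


0.3075 m


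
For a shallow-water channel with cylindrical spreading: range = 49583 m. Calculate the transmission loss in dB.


TL = 10*log10(49583) = 46.95

46.95 dB


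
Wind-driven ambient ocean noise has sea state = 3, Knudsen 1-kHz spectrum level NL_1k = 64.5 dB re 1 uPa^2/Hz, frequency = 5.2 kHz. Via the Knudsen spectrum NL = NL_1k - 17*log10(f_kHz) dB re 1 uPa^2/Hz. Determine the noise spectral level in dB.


NL = NL_1k - 17*log10(f_kHz) = 64.5 - 17*log10(5.2) = 64.5 - (12.17) = 52.33

52.33 dB


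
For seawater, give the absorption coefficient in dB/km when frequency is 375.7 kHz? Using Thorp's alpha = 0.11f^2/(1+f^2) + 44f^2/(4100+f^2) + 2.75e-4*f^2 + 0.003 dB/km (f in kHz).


81.687 dB/km


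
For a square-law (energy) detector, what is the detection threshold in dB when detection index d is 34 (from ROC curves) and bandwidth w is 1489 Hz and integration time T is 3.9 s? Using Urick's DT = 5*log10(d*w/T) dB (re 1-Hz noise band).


DT = 5*log10(d*w/T) = 5*log10(34 * 1489 / 3.9) = 5*log10(12981.03) = 20.57

20.57 dB


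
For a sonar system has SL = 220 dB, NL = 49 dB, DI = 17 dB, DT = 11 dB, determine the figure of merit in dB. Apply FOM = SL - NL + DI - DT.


FOM = SL - NL + DI - DT = 220 - 49 + 17 - 11 = 177

177 dB


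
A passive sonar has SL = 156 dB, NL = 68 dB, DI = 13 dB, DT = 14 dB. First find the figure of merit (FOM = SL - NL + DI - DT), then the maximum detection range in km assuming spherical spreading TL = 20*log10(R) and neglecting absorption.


Step 1: FOM = SL - NL + DI - DT = 156 - 68 + 13 - 14 = 87 dB
Step 2: at max range FOM = TL = 20*log10(R), so R = 10^(87/20) = 22387.21 m = 22.39 km

22.39 km


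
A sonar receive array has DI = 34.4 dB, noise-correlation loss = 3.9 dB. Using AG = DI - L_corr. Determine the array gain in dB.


30.5 dB


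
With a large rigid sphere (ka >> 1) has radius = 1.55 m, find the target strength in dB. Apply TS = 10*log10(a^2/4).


TS = 10*log10(1.55^2 / 4) = 10*log10(0.600625) = -2.21

-2.21 dB


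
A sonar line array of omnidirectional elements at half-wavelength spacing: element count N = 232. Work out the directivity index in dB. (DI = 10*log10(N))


23.65 dB


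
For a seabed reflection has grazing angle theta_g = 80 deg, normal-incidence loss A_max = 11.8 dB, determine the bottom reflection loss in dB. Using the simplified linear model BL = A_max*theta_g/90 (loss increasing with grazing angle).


BL = A_max * theta_g / 90 = 11.8 * 80 / 90 = 10.49

10.49 dB


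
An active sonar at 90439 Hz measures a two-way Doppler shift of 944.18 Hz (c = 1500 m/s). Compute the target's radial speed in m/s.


7.83 m/s


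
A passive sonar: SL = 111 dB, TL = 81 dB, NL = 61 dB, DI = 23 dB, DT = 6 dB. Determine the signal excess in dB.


SE = SL - TL - NL + DI - DT = 111 - 81 - 61 + 23 - 6 = -14

-14 dB


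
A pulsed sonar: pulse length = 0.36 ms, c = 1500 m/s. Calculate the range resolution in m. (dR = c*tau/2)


0.27 m


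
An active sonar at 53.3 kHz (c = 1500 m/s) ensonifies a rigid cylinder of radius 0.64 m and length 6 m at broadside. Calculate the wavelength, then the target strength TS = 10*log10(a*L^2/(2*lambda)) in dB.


Step 1: lambda = c/f = 1500/53300 = 0.02814 m
Step 2: TS = 10*log10(a*L^2/(2*lambda)) = 10*log10(0.64*6^2/(2*0.02814)) = 26.12

26.12 dB


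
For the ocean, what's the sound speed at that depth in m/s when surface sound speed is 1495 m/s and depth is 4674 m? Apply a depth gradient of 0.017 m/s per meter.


c = 1495 + 0.017 * 4674 = 1574.458

1574.458 m/s


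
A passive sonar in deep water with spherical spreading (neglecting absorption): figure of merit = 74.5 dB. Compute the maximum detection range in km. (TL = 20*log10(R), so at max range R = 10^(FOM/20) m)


5.31 km


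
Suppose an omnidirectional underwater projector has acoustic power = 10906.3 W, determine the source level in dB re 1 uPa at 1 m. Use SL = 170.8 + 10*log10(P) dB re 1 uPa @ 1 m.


SL = 170.8 + 10*log10(10906.3) = 170.8 + 40.38 = 211.18

211.18 dB
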